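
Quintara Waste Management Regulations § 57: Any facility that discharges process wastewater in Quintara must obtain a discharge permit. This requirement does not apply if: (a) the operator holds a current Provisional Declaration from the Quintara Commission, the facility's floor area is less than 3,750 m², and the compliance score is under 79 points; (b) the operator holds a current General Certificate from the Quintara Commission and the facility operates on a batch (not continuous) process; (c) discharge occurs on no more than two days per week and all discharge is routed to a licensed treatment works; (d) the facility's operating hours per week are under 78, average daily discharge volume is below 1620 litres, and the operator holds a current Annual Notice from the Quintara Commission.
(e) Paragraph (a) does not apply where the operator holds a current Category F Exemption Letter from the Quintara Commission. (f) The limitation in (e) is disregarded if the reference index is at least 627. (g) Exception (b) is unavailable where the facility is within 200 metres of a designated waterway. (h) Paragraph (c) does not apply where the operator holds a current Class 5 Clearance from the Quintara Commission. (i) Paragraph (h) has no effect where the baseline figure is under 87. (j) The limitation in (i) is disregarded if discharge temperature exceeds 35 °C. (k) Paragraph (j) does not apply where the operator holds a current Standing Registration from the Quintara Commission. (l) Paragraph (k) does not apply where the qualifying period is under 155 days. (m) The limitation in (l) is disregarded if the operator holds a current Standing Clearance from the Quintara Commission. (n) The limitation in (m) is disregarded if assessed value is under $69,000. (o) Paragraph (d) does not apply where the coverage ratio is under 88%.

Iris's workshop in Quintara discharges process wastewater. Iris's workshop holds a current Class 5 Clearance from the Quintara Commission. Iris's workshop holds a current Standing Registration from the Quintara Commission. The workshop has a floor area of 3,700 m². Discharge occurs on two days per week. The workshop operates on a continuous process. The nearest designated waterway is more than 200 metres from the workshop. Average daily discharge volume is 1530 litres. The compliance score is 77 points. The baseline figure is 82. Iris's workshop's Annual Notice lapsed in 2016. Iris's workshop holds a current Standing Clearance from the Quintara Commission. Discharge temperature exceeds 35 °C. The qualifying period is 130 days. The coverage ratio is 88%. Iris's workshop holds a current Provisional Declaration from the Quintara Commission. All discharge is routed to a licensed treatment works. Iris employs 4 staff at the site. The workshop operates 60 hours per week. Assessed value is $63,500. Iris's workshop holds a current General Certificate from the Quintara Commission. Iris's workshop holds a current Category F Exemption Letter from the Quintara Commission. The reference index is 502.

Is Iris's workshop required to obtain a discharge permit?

Yes — Iris's workshop must obtain a discharge permit.

Exception (a): a current Provisional Declaration is held; the facility's floor area is 3,700 m², less than the 3,750 m² limit; the compliance score is 77 points, under the 79 points limit — every condition holds. However, paragraphs (e)–(f) must be considered: (e) applies — a current Category F Exemption Letter is held. (f), which would lift (e), does not operate here — the reference index is 502, short of 627. (a) is therefore removed.
Exception (b) requires that the facility operates on a batch (not continuous) process; but the facility operates on a continuous process, so (b) is unavailable.
Exception (c): discharge occurs on no more than two days per week; discharge is routed to a licensed treatment works — every condition holds. Turning to paragraphs (h)–(n): (h) operates against (c): a current Class 5 Clearance is held. (i) would limit (h) — the baseline figure is 82, under the 87 limit — but (j) sets (i) aside: (j) operates against (i): discharge temperature exceeds 35 °C. (k) would limit (j) — a current Standing Registration is held — but (l) sets (k) aside: (l) applies — the qualifying period is 130 days, under the 155 days limit. (m) would limit (l) — a current Standing Clearance is held — but (n) sets (m) aside: (n) applies — assessed value is $63,500, under the $69,000 limit. (c) is therefore removed.
Exception (d) requires that the operator holds a current Annual Notice from the Quintara Commission; but there is no Annual Notice in force, so (d) is unavailable.
No exception is made out. Iris's workshop falls within the general rule.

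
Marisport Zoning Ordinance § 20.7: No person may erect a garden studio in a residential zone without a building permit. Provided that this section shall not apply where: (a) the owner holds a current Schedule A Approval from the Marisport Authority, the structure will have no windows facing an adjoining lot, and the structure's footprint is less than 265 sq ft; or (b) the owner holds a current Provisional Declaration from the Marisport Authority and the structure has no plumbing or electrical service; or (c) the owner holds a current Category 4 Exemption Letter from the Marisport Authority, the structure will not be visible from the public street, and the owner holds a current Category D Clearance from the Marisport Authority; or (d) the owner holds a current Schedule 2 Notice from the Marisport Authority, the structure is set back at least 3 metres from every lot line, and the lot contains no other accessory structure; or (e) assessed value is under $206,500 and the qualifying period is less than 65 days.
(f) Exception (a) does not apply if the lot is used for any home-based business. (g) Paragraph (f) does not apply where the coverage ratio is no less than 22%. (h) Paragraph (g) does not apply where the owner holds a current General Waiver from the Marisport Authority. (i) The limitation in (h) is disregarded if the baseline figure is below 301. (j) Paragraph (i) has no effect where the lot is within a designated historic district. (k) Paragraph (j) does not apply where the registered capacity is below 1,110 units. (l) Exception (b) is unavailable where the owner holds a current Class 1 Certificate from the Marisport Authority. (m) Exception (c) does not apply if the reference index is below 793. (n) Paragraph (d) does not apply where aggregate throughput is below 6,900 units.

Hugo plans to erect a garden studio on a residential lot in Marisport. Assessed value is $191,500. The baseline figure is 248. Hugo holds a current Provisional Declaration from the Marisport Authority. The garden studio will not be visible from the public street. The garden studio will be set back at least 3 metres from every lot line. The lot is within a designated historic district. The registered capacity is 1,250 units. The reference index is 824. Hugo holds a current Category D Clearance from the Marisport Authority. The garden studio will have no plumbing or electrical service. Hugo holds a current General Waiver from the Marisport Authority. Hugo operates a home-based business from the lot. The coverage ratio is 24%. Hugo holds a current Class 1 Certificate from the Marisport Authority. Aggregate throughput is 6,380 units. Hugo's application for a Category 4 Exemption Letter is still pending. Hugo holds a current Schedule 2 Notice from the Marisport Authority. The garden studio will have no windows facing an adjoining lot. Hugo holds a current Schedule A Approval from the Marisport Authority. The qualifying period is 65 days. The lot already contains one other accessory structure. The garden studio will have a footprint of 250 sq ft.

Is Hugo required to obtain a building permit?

Exception (a): a current Schedule A Approval is held; no windows face an adjoining lot; the structure's footprint is 250 sq ft, less than the 265 sq ft limit — every condition holds. But: (f) operates against (a): a home-based business operates on the lot. (g) applies (the coverage ratio is 24%, meeting the 22% threshold), but yields to (h): (h) operates against (g): a current General Waiver is held. (i) is engaged (the baseline figure is 248, below the 301 limit), but is displaced by (j): (j) operates against (i): the lot is in a historic district. (k), which would lift (j), is not engaged — the registered capacity is 1,250 units, not below 1,110 units. Exception (a) does not apply.
All of (b)'s requirements are met (a current Provisional Declaration is held; there is no plumbing or electrical service). But applying paragraph (l): (l) operates against (b): a current Class 1 Certificate is held. So (b) is unavailable.
Exception (c) requires that the owner holds a current Category 4 Exemption Letter from the Marisport Authority; but there is no Category 4 Exemption Letter in force, so (c) is unavailable.
Exception (d) fails — the lot already has another accessory structure.
Exception (e) does not apply: the qualifying period is 65 days, not less than 65 days.
Every exception is unavailable, so the rule governs.

Yes — Hugo must obtain a building permit.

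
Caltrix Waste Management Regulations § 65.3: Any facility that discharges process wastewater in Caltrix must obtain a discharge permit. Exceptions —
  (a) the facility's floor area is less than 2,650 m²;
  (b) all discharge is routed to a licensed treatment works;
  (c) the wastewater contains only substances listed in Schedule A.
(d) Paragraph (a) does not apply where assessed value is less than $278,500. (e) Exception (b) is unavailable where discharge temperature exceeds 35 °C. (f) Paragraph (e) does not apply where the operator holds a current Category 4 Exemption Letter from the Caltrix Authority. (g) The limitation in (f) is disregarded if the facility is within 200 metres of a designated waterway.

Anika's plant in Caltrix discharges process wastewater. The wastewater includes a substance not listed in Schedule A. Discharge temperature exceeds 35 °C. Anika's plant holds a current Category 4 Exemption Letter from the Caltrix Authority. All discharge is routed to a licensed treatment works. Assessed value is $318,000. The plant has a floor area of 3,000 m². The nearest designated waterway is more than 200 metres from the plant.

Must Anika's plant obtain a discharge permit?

No — exception (b) applies; Anika's plant is not required to obtain a discharge permit.

Exception (a) requires that the facility's floor area is less than 2,650 m²; but the facility's floor area is 3,000 m², not less than 2,650 m², so (a) is unavailable.
Exception (b)'s conditions are all satisfied: discharge is routed to a licensed treatment works. Considering the limiting provisions: (e) operates (discharge temperature exceeds 35 °C), but is overridden by (f): (f) operates against (e): a current Category 4 Exemption Letter is held. (g), which would lift (f), is not engaged — the plant is more than 200 m from any designated waterway. (b) remains available.
Exception (c) does not apply: the wastewater includes a non-Schedule-A substance.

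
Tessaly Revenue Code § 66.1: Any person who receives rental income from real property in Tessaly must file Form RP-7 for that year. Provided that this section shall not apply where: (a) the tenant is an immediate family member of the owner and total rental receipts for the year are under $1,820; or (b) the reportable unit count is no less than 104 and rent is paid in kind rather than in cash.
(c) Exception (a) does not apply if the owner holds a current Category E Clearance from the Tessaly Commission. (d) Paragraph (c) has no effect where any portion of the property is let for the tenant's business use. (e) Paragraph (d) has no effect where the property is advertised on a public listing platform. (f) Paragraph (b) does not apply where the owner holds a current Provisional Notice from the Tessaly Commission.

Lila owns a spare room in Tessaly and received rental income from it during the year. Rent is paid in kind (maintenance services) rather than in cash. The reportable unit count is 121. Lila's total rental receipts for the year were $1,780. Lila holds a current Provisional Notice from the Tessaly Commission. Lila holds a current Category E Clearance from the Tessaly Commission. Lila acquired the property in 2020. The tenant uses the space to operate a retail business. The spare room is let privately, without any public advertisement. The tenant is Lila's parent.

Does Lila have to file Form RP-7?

No — exception (a) applies; Lila is not required to file Form RP-7.

Exception (a): the tenant is an immediate family member; total rental receipts for the year are $1,780, under the $1,820 limit — every condition holds. Considering the limiting provisions: (c) applies (a current Category E Clearance is held), but is itself disapplied by (d): (d) is triggered — the space is let for business use. (e) is not engaged (the property is let privately without advertisement), so (d) stands. So (a) applies.
Exception (b): the reportable unit count is 121, meeting the 104 threshold; rent is paid in kind — every condition holds. Turning to paragraph (f): (f) operates against (b): a current Provisional Notice is held. Exception (b) does not apply.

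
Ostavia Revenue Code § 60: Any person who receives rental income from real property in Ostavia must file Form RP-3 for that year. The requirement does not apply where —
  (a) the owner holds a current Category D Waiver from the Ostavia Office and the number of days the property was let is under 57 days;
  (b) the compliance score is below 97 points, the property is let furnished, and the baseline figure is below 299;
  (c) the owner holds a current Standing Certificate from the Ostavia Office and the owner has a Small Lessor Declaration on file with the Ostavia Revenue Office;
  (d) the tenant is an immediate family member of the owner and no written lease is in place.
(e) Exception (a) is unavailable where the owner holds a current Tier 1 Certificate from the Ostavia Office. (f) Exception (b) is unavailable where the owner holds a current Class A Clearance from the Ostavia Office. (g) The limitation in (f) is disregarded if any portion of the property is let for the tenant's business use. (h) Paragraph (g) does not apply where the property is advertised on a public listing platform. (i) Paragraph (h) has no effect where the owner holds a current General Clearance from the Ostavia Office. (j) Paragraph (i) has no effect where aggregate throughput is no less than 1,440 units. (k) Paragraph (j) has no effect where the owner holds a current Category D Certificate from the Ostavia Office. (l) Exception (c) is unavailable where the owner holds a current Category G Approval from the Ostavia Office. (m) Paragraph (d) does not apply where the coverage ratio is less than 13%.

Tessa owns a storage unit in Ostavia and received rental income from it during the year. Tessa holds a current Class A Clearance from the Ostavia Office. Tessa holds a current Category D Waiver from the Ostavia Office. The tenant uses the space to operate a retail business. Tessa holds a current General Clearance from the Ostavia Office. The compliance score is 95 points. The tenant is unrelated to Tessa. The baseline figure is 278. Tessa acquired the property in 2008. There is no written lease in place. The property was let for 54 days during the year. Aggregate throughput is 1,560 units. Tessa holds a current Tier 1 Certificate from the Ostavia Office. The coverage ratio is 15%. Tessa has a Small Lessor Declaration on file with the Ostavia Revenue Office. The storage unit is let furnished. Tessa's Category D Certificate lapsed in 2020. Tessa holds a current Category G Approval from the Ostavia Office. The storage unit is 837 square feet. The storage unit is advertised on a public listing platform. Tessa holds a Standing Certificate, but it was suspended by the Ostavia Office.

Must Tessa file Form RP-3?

Yes — Tessa must file Form RP-3.

Exception (a) is satisfied on its face — a current Category D Waiver is held; the number of days the property was let is 54 days, under the 57 days limit. However, paragraph (e) must be considered: (e) operates against (a): a current Tier 1 Certificate is held. Exception (a) does not apply.
Exception (b)'s conditions are all satisfied: the compliance score is 95 points, below the 97 points limit; the property is let furnished; the baseline figure is 278, below the 299 limit. But: (f) operates against (b): a current Class A Clearance is held. (g) would limit (f) — the space is let for business use — but (h) sets (g) aside: (h) is triggered — the property is publicly advertised. (i) would limit (h) — a current General Clearance is held — but (j) sets (i) aside: (j) is triggered — aggregate throughput is 1,560 units, meeting the 1,440 units threshold. (k), which would lift (j), is not triggered — no current Category D Certificate is held. So (b) is unavailable.
Exception (c) fails — there is no Standing Certificate in force.
Exception (d) does not apply: the tenant is unrelated to the owner.
No exception is made out. Tessa falls within the general rule.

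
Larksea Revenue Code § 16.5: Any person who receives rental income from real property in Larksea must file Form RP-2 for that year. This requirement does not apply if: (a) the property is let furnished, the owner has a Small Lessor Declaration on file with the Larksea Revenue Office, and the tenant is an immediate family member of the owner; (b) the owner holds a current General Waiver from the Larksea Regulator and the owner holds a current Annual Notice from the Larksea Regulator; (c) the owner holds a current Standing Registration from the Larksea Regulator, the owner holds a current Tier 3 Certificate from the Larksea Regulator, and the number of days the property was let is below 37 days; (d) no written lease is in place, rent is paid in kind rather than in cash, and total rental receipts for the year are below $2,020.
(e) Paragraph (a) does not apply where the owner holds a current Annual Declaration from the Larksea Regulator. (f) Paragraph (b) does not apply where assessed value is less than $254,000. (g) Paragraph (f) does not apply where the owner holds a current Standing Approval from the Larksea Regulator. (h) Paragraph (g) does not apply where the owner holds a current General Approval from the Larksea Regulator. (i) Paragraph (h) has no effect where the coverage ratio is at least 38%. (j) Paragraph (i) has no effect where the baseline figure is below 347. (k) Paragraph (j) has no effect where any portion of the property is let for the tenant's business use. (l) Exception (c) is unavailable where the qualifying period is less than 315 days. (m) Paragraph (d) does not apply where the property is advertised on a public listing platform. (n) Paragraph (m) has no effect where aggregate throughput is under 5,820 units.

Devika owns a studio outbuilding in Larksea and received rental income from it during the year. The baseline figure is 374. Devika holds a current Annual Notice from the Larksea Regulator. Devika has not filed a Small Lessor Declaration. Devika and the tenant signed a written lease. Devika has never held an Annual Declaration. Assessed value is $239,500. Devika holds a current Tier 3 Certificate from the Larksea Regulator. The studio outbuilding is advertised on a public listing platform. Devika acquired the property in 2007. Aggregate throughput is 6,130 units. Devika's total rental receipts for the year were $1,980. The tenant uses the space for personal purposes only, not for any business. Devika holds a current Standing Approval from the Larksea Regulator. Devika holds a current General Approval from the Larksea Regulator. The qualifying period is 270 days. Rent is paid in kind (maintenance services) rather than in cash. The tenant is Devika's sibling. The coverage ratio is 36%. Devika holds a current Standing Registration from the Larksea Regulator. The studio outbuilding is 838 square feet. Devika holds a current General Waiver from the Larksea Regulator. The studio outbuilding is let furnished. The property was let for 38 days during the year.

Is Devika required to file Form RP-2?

Yes — Devika must file Form RP-2.

Exception (a) requires that the owner has a Small Lessor Declaration on file with the Larksea Revenue Office; but no Small Lessor Declaration is on file, so (a) is unavailable.
All of (b)'s requirements are met (a current General Waiver is held; a current Annual Notice is held). But applying paragraphs (f)–(k): (f) is triggered — assessed value is $239,500, less than the $254,000 limit. (g) operates (a current Standing Approval is held), but is overridden by (h): (h) operates — a current General Approval is held. (i) does not operate here (the coverage ratio is 36%, short of 38%), so (h) stands. (b) is therefore removed.
Exception (c) requires that the number of days the property was let is below 37 days; but the number of days the property was let is 38 days, not below 37 days, so (c) is unavailable.
Exception (d) does not apply: a written lease is in place.
None of the exceptions is available; § 16.5 applies in full.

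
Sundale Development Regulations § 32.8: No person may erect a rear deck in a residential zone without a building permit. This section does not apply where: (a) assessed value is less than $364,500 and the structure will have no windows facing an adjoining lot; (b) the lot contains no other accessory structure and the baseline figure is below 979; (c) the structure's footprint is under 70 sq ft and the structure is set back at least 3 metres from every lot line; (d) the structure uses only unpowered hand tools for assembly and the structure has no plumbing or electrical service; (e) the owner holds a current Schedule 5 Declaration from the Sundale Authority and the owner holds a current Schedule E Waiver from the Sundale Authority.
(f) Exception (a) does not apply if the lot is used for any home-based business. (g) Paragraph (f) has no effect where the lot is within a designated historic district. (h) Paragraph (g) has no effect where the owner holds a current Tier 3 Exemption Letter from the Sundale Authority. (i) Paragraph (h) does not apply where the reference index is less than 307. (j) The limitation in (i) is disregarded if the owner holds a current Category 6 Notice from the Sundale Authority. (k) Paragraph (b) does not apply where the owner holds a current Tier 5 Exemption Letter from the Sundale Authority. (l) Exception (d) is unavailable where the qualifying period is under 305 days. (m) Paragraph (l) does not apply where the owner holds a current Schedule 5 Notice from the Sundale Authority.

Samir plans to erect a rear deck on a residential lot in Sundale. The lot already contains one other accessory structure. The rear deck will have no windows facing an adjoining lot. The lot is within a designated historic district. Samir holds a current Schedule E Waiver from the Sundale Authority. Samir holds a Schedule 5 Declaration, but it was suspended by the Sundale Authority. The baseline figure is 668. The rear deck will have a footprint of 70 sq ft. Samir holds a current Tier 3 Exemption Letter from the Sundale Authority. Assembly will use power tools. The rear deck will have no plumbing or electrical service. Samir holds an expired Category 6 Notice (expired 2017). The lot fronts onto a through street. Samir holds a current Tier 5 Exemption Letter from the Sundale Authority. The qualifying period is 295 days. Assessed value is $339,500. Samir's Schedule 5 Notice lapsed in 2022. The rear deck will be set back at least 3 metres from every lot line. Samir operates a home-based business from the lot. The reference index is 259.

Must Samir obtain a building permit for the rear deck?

All of (a)'s requirements are met (assessed value is $339,500, less than the $364,500 limit; no windows face an adjoining lot). Considering the limiting provisions: (f) would limit (a) — a home-based business operates on the lot — but (g) sets (f) aside: (g) operates against (f): the lot is in a historic district. (h) would limit (g) — a current Tier 3 Exemption Letter is held — but (i) sets (h) aside: (i) is engaged — the reference index is 259, less than the 307 limit. (j) is inapplicable (there is no Category 6 Notice in force), so (i) stands. Exception (a) stands.
Exception (b) does not apply: the lot already has another accessory structure.
Exception (c) fails — the structure's footprint is 70 sq ft, not under 70 sq ft.
Exception (d) requires that the structure uses only unpowered hand tools for assembly; but assembly uses power tools, so (d) is unavailable.
Exception (e) requires that the owner holds a current Schedule 5 Declaration from the Sundale Authority; but no current Schedule 5 Declaration is held, so (e) is unavailable.

No — exception (a) applies; Samir does not need a building permit.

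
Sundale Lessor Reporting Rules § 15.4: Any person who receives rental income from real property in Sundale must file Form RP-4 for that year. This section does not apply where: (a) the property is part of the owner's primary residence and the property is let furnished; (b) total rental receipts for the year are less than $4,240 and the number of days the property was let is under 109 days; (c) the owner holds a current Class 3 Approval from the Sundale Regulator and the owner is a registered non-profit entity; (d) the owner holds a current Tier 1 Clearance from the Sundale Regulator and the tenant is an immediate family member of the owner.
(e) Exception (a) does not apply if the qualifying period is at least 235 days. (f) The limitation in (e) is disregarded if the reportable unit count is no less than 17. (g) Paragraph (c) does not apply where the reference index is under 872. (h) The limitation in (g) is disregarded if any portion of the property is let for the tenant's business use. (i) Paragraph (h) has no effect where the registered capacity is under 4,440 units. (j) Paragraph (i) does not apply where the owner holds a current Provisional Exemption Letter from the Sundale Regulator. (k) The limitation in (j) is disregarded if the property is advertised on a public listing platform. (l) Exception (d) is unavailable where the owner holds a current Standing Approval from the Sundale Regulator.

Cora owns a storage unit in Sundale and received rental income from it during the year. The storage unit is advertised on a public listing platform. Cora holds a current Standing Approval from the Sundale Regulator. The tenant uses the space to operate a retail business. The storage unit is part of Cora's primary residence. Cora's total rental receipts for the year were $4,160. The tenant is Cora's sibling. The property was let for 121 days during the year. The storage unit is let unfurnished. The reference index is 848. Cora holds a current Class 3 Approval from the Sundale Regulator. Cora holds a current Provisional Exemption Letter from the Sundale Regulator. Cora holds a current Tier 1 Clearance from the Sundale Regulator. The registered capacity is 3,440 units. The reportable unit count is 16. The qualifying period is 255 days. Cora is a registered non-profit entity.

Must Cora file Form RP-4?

Exception (a) requires that the property is let furnished; but the property is let unfurnished, so (a) is unavailable.
Exception (b) fails — the number of days the property was let is 121 days, not under 109 days.
Exception (c): a current Class 3 Approval is held; Cora is a registered non-profit — every condition holds. But: (g) operates against (c): the reference index is 848, under the 872 limit. (h) is triggered (the space is let for business use), but is displaced by (i): (i) is triggered — the registered capacity is 3,440 units, under the 4,440 units limit. (j) applies (a current Provisional Exemption Letter is held), but is itself disapplied by (k): (k) applies — the property is publicly advertised. (c) is therefore removed.
Exception (d): a current Tier 1 Clearance is held; the tenant is an immediate family member — every condition holds. But: (l) is triggered — a current Standing Approval is held. (d) is therefore removed.
No exception is made out. Cora falls within the general rule.

Yes — Cora must file Form RP-4.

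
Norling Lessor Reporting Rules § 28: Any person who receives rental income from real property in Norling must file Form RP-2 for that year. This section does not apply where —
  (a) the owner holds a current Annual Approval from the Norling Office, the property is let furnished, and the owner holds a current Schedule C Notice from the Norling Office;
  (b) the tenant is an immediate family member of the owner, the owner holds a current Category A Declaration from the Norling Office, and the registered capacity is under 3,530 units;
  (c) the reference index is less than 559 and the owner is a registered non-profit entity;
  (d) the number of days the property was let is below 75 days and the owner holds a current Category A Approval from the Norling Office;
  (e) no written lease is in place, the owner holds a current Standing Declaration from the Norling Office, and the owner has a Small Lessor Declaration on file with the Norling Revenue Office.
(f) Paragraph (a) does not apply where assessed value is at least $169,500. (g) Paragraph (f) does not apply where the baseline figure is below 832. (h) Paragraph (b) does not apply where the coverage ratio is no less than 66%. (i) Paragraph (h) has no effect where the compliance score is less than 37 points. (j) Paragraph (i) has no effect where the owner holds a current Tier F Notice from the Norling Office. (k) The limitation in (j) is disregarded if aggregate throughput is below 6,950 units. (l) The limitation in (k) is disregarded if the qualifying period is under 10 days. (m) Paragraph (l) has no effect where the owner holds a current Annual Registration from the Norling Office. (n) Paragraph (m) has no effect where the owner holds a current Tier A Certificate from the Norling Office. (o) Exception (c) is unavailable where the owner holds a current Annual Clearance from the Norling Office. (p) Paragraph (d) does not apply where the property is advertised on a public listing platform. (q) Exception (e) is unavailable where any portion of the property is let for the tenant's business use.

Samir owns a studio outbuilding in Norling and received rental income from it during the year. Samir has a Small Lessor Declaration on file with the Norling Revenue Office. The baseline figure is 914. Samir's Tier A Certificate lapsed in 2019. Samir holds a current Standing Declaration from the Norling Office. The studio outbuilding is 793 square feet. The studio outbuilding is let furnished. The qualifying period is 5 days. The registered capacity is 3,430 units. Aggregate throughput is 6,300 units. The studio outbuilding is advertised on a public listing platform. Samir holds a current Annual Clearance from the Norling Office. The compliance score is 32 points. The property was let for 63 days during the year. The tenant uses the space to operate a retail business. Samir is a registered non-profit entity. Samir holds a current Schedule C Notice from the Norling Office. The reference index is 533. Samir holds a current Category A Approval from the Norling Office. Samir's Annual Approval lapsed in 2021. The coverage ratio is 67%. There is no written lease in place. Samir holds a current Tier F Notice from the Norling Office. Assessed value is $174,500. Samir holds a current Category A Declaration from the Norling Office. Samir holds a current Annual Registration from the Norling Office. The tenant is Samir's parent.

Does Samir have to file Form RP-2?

Exception (a) fails — no current Annual Approval is held.
Exception (b) is satisfied on its face — the tenant is an immediate family member; a current Category A Declaration is held; the registered capacity is 3,430 units, under the 3,530 units limit. As to paragraphs (h)–(n): (h) would limit (b) — the coverage ratio is 67%, meeting the 66% threshold — but (i) sets (h) aside: (i) operates against (h): the compliance score is 32 points, less than the 37 points limit. (j) is triggered (a current Tier F Notice is held), but yields to (k): (k) operates against (j): aggregate throughput is 6,300 units, below the 6,950 units limit. (l) applies (the qualifying period is 5 days, under the 10 days limit), but is overridden by (m): (m) operates against (l): a current Annual Registration is held. (n) is not engaged (there is no Tier A Certificate in force), so (m) stands. Exception (b) stands.
All of (c)'s requirements are met (the reference index is 533, less than the 559 limit; Samir is a registered non-profit). Turning to paragraph (o): (o) applies — a current Annual Clearance is held. (c) is therefore removed.
Exception (d): the number of days the property was let is 63 days, below the 75 days limit; a current Category A Approval is held — every condition holds. But applying paragraph (p): (p) operates against (d): the property is publicly advertised. (d) is therefore removed.
All of (e)'s requirements are met (there is no written lease; a current Standing Declaration is held; a Small Lessor Declaration is on file). But: (q) operates against (e): the space is let for business use. (e) is therefore removed.

No — exception (b) applies; Samir is not required to file Form RP-2.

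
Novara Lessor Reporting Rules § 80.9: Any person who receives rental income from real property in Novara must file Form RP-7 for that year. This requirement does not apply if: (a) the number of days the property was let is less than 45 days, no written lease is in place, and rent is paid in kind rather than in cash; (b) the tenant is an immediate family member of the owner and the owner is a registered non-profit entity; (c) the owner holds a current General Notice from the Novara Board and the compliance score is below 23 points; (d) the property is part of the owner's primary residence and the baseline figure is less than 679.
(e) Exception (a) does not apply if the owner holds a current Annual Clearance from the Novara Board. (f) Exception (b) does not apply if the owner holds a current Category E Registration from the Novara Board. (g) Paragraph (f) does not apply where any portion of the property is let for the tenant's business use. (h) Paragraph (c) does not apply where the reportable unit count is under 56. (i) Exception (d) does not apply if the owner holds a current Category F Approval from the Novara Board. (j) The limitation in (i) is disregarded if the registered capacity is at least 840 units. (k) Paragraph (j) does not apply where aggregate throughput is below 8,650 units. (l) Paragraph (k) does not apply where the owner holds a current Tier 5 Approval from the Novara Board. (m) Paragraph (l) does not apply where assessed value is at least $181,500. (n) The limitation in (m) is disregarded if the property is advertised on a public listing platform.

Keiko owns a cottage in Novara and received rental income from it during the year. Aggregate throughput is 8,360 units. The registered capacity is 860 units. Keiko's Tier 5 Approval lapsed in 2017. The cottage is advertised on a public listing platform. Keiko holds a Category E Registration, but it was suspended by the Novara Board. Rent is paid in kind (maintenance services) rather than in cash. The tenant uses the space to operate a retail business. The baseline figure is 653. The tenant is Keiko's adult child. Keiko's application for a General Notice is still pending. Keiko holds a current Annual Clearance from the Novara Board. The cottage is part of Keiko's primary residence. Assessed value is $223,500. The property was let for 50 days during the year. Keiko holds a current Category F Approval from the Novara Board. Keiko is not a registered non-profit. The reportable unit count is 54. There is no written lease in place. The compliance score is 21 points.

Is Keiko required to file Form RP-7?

Yes — Keiko must file Form RP-7.

Exception (a) does not apply: the number of days the property was let is 50 days, not less than 45 days.
Exception (b) requires that the owner is a registered non-profit entity; but Keiko is not a registered non-profit, so (b) is unavailable.
Exception (c) requires that the owner holds a current General Notice from the Novara Board; but the General Notice is not current, so (c) is unavailable.
Exception (d) is satisfied on its face — the cottage is part of the primary residence; the baseline figure is 653, less than the 679 limit. But: (i) is triggered — a current Category F Approval is held. (j) is triggered (the registered capacity is 860 units, meeting the 840 units threshold), but yields to (k): (k) operates — aggregate throughput is 8,360 units, below the 8,650 units limit. (l), which would lift (k), is not triggered — there is no Tier 5 Approval in force. Exception (d) does not apply.
No exception applies. The general rule governs.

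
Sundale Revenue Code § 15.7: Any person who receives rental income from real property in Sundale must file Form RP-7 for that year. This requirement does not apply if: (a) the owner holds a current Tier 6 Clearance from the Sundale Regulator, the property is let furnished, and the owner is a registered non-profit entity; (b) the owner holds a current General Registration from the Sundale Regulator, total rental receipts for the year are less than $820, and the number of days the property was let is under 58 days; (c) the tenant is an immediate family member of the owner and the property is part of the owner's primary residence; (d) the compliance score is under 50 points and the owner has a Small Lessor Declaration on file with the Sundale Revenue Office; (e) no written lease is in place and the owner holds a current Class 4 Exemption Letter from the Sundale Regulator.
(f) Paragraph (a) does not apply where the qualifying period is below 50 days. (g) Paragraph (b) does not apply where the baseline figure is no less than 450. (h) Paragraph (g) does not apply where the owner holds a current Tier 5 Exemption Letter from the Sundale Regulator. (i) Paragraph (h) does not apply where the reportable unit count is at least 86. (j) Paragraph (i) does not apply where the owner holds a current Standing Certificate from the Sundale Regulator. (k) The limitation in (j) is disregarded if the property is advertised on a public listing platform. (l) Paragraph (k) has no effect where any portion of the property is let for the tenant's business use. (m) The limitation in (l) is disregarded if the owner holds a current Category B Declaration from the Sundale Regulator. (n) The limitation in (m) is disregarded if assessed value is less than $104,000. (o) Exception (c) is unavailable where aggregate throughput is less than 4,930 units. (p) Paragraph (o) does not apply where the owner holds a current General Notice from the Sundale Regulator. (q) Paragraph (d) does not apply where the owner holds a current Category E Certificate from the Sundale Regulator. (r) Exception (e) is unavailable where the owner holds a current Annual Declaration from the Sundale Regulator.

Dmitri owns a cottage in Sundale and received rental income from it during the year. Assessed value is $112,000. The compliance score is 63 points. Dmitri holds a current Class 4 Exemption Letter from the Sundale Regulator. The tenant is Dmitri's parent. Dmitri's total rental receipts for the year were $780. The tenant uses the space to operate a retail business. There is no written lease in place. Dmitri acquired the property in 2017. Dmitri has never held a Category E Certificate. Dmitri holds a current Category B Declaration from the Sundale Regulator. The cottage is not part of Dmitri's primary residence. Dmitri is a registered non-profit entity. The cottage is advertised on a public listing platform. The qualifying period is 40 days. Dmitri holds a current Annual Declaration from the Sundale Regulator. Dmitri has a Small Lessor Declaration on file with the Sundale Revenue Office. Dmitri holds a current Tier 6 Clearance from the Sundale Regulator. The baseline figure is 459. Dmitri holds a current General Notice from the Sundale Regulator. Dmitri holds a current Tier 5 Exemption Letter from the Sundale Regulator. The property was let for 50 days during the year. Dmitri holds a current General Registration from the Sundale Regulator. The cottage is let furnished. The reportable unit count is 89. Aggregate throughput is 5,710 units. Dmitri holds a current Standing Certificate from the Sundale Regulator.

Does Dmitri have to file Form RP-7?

Exception (a)'s conditions are all satisfied: a current Tier 6 Clearance is held; the property is let furnished; Dmitri is a registered non-profit. However, paragraph (f) must be considered: (f) operates against (a): the qualifying period is 40 days, below the 50 days limit. (a) is therefore removed.
Exception (b)'s conditions are all satisfied: a current General Registration is held; total rental receipts for the year are $780, less than the $820 limit; the number of days the property was let is 50 days, under the 58 days limit. However, paragraphs (g)–(n) must be considered: (g) operates against (b): the baseline figure is 459, meeting the 450 threshold. (h) would limit (g) — a current Tier 5 Exemption Letter is held — but (i) sets (h) aside: (i) is triggered — the reportable unit count is 89, meeting the 86 threshold. (j) would limit (i) — a current Standing Certificate is held — but (k) sets (j) aside: (k) is triggered — the property is publicly advertised. (l) is triggered (the space is let for business use), but is overridden by (m): (m) is triggered — a current Category B Declaration is held. (n), which would lift (m), is inapplicable — assessed value is $112,000, not less than $104,000. (b) is therefore removed.
Exception (c) requires that the property is part of the owner's primary residence; but the cottage is not part of the primary residence, so (c) is unavailable.
Exception (d) fails — the compliance score is 63 points, not under 50 points.
All of (e)'s requirements are met (there is no written lease; a current Class 4 Exemption Letter is held). But applying paragraph (r): (r) operates against (e): a current Annual Declaration is held. (e) is therefore removed.
No exception is made out. Dmitri falls within the general rule.

Yes — Dmitri must file Form RP-7.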